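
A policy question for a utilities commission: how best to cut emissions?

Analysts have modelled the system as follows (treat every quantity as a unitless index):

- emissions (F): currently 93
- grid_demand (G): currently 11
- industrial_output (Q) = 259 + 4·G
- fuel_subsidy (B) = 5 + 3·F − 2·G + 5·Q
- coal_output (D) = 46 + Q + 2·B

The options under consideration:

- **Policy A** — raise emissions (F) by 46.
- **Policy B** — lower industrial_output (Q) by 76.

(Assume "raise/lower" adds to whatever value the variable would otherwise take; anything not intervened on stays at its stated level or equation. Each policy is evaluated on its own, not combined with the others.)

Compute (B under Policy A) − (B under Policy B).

518

Policy A (F + 46):
  F = 93 + 46 = 139
  G = 11
  Q = 259 + 4·11 = 303
  B = 5 + 3·139 − 2·11 + 5·303 = 1915
Policy B (Q − 76):
  F = 93
  G = 11
  Q = 259 + 4·11 (−76 from intervention) = 227
  B = 5 + 3·93 − 2·11 + 5·227 = 1397
B: 1915 − 1397 = 518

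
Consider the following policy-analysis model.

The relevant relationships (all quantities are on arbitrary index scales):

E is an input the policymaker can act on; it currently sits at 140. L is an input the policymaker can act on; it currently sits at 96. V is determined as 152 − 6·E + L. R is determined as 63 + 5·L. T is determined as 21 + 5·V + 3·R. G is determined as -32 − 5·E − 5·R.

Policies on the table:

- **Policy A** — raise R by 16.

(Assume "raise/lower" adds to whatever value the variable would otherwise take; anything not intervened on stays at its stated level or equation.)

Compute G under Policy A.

Policy A (R + 16):
  E = 140
  L = 96
  R = 63 + 5·96 (+16 from intervention) = 559
  G = -32 − 5·140 − 5·559 = -3527

-3527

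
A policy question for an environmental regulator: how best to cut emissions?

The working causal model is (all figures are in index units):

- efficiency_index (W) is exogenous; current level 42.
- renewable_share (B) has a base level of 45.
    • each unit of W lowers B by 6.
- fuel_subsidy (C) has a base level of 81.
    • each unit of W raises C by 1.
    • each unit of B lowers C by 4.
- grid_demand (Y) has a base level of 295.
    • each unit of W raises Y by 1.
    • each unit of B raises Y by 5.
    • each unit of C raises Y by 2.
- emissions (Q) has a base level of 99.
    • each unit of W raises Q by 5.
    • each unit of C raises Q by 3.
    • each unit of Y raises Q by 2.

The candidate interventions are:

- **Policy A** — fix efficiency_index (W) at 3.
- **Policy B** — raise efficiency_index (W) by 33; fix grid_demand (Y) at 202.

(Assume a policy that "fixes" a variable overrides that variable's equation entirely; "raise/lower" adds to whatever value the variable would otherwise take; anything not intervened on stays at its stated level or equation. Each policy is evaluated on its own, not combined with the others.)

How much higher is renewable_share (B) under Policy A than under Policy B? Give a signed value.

432

Policy A (W := 3):
  W = 3
  B = 45 − 6·3 = 27
Policy B (W + 33, Y := 202):
  W = 42 + 33 = 75
  B = 45 − 6·75 = -405
B: 27 − (-405) = 432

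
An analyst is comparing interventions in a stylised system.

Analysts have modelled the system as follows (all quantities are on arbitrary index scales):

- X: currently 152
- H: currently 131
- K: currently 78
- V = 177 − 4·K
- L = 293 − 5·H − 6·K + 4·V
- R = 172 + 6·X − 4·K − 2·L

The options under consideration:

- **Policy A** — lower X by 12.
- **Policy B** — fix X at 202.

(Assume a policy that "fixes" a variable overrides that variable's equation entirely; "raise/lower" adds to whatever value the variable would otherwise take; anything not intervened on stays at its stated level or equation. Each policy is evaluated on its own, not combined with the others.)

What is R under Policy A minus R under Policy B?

-372

Policy A (X − 12):
  X = 152 − 12 = 140
  H = 131
  K = 78
  V = 177 − 4·78 = -135
  L = 293 − 5·131 − 6·78 + 4·(-135) = -1370
  R = 172 + 6·140 − 4·78 − 2·(-1370) = 3440
Policy B (X := 202):
  X = 202
  H = 131
  K = 78
  V = 177 − 4·78 = -135
  L = 293 − 5·131 − 6·78 + 4·(-135) = -1370
  R = 172 + 6·202 − 4·78 − 2·(-1370) = 3812
R: 3440 − 3812 = -372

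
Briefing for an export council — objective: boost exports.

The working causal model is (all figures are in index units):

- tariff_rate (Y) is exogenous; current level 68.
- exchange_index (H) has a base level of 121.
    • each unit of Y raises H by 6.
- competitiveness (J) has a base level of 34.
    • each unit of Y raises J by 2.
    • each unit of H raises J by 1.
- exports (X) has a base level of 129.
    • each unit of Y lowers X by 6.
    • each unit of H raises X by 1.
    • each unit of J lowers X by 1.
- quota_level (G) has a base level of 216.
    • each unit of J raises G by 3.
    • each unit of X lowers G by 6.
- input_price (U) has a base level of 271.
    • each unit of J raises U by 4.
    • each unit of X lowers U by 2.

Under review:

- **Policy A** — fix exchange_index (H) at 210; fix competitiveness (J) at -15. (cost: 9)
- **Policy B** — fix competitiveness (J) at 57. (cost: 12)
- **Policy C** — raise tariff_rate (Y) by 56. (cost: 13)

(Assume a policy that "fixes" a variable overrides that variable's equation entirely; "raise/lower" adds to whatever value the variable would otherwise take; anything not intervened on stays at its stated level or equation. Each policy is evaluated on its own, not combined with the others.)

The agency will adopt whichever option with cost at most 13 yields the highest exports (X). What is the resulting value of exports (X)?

Policy A (H := 210, J := -15):
  Y = 68
  H = 210
  J = -15
  X = 129 − 6·68 + 210 − (-15) = -54
Policy B (J := 57):
  Y = 68
  H = 121 + 6·68 = 529
  J = 57
  X = 129 − 6·68 + 529 − 57 = 193
Policy C (Y + 56):
  Y = 68 + 56 = 124
  H = 121 + 6·124 = 865
  J = 34 + 2·124 + 865 = 1147
  X = 129 − 6·124 + 865 − 1147 = -897
Comparing — Policy A: X=-54, Policy B: X=193, Policy C: X=-897. Highest is 193 (Policy B).

193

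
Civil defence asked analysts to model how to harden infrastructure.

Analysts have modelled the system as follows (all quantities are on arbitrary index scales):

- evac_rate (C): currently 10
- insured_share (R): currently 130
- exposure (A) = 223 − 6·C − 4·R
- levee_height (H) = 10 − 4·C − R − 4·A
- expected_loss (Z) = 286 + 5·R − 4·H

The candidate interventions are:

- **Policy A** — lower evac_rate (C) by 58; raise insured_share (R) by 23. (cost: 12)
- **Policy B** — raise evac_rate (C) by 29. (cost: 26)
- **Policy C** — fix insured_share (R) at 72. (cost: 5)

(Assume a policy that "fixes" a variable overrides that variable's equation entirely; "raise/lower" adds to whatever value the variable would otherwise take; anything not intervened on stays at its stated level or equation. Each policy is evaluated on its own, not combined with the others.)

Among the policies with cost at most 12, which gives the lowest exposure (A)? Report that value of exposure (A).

Policy A (C − 58, R + 23):
  C = 10 − 58 = -48
  R = 130 + 23 = 153
  A = 223 − 6·(-48) − 4·153 = -101
Policy C (R := 72):
  C = 10
  R = 72
  A = 223 − 6·10 − 4·72 = -125
Comparing — Policy A: A=-101, Policy C: A=-125. Lowest is -125 (Policy C).

-125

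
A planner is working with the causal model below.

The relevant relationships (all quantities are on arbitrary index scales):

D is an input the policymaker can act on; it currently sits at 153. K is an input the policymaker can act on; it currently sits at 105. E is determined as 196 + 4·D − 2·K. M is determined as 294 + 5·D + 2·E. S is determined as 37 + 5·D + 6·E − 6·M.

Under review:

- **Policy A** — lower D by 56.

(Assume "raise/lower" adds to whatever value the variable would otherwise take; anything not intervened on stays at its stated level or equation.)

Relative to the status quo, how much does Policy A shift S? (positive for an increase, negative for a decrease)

2744

Baseline:
  D = 153
  K = 105
  E = 196 + 4·153 − 2·105 = 598
  M = 294 + 5·153 + 2·598 = 2255
  S = 37 + 5·153 + 6·598 − 6·2255 = -9140
Policy A (D − 56):
  D = 153 − 56 = 97
  K = 105
  E = 196 + 4·97 − 2·105 = 374
  M = 294 + 5·97 + 2·374 = 1527
  S = 37 + 5·97 + 6·374 − 6·1527 = -6396
Change in S: -6396 − (-9140) = 2744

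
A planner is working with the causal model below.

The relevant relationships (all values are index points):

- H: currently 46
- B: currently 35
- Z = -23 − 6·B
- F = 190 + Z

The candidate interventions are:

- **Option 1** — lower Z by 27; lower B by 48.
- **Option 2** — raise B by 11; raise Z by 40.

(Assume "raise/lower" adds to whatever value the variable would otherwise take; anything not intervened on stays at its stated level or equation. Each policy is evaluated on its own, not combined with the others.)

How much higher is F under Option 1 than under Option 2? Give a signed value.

Option 1 (Z − 27, B − 48):
  B = 35 − 48 = -13
  Z = -23 − 6·(-13) (−27 from intervention) = 28
  F = 190 + 28 = 218
Option 2 (B + 11, Z + 40):
  B = 35 + 11 = 46
  Z = -23 − 6·46 (+40 from intervention) = -259
  F = 190 + (-259) = -69
F: 218 − (-69) = 287

287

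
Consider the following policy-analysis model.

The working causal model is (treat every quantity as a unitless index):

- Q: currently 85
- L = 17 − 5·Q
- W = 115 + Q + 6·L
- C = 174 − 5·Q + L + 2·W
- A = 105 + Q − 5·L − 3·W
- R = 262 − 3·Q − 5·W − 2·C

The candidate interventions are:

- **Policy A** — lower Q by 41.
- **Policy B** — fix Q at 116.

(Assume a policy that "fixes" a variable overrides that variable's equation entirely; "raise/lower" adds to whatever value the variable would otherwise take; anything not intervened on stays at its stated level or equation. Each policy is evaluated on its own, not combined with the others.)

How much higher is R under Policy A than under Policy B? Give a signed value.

-20016

Policy A (Q − 41):
  Q = 85 − 41 = 44
  L = 17 − 5·44 = -203
  W = 115 + 44 + 6·(-203) = -1059
  C = 174 − 5·44 + (-203) + 2·(-1059) = -2367
  R = 262 − 3·44 − 5·(-1059) − 2·(-2367) = 10159
Policy B (Q := 116):
  Q = 116
  L = 17 − 5·116 = -563
  W = 115 + 116 + 6·(-563) = -3147
  C = 174 − 5·116 + (-563) + 2·(-3147) = -7263
  R = 262 − 3·116 − 5·(-3147) − 2·(-7263) = 30175
R: 10159 − 30175 = -20016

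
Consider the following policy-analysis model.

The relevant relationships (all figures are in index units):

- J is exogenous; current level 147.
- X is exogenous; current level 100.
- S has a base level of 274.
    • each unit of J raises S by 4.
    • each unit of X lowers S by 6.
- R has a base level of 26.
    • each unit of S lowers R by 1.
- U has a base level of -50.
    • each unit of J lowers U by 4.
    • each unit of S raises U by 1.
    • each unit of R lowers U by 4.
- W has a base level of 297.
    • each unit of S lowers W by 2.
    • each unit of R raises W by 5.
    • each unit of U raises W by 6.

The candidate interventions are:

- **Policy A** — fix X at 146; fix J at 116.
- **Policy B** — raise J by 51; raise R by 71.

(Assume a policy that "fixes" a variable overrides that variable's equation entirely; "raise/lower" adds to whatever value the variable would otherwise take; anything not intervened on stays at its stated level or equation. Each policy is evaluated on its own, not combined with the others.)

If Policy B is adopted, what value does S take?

466

Policy B (J + 51, R + 71):
  J = 147 + 51 = 198
  X = 100
  S = 274 + 4·198 − 6·100 = 466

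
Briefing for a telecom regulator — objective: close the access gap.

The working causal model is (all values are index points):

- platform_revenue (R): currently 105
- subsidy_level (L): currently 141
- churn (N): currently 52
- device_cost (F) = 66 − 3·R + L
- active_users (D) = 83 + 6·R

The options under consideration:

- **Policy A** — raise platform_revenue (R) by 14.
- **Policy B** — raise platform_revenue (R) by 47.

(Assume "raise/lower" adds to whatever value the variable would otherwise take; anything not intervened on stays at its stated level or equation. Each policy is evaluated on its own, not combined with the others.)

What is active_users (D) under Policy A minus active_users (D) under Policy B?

Policy A (R + 14):
  R = 105 + 14 = 119
  D = 83 + 6·119 = 797
Policy B (R + 47):
  R = 105 + 47 = 152
  D = 83 + 6·152 = 995
D: 797 − 995 = -198

-198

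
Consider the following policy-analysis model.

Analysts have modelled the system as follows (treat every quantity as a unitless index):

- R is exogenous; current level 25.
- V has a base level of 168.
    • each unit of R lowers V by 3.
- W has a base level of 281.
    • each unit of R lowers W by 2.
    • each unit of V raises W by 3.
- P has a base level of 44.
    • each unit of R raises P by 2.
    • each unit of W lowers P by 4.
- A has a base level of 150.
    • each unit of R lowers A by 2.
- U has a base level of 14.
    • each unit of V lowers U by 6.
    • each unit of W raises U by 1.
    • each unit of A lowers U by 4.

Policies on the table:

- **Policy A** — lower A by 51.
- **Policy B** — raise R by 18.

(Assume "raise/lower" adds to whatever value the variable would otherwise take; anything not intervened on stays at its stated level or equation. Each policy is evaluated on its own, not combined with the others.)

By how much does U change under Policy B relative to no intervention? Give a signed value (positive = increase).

270

Baseline:
  R = 25
  V = 168 − 3·25 = 93
  W = 281 − 2·25 + 3·93 = 510
  A = 150 − 2·25 = 100
  U = 14 − 6·93 + 510 − 4·100 = -434
Policy B (R + 18):
  R = 25 + 18 = 43
  V = 168 − 3·43 = 39
  W = 281 − 2·43 + 3·39 = 312
  A = 150 − 2·43 = 64
  U = 14 − 6·39 + 312 − 4·64 = -164
Change in U: -164 − (-434) = 270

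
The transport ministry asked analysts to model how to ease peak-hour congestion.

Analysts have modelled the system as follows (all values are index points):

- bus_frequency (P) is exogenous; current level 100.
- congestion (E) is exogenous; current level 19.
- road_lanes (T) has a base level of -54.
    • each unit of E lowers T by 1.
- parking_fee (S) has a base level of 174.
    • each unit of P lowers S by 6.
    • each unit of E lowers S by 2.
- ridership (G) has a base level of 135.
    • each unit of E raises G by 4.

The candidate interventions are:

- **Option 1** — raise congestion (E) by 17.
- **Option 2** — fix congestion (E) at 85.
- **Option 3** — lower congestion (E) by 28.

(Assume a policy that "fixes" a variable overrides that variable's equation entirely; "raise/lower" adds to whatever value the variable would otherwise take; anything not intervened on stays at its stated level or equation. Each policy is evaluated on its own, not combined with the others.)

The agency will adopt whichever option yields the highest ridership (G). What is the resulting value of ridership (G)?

475

Option 1 (E + 17):
  E = 19 + 17 = 36
  G = 135 + 4·36 = 279
Option 2 (E := 85):
  E = 85
  G = 135 + 4·85 = 475
Option 3 (E − 28):
  E = 19 − 28 = -9
  G = 135 + 4·(-9) = 99
Comparing — Option 1: G=279, Option 2: G=475, Option 3: G=99. Highest is 475 (Option 2).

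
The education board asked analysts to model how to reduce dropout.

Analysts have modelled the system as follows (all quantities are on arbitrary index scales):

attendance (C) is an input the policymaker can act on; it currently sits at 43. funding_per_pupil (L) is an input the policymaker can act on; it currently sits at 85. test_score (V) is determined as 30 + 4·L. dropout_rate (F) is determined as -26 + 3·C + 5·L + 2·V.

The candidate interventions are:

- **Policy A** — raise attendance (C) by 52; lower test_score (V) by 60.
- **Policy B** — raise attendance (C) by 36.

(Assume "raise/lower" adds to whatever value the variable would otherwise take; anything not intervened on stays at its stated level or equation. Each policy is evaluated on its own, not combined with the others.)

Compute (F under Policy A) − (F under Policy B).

Policy A (C + 52, V − 60):
  C = 43 + 52 = 95
  L = 85
  V = 30 + 4·85 (−60 from intervention) = 310
  F = -26 + 3·95 + 5·85 + 2·310 = 1304
Policy B (C + 36):
  C = 43 + 36 = 79
  L = 85
  V = 30 + 4·85 = 370
  F = -26 + 3·79 + 5·85 + 2·370 = 1376
F: 1304 − 1376 = -72

-72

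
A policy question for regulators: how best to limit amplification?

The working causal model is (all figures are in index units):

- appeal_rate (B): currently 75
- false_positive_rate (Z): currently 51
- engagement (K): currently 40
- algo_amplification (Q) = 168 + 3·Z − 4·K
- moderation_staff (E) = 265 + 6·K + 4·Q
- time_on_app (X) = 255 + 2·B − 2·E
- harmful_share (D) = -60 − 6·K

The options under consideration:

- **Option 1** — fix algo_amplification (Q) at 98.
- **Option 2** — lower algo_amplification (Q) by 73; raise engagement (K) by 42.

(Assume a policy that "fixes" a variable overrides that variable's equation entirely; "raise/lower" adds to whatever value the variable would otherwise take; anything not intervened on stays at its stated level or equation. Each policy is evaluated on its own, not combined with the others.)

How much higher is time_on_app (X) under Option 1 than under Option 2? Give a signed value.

-920

Option 1 (Q := 98):
  B = 75
  Z = 51
  K = 40
  Q = 98
  E = 265 + 6·40 + 4·98 = 897
  X = 255 + 2·75 − 2·897 = -1389
Option 2 (Q − 73, K + 42):
  B = 75
  Z = 51
  K = 40 + 42 = 82
  Q = 168 + 3·51 − 4·82 (−73 from intervention) = -80
  E = 265 + 6·82 + 4·(-80) = 437
  X = 255 + 2·75 − 2·437 = -469
X: -1389 − (-469) = -920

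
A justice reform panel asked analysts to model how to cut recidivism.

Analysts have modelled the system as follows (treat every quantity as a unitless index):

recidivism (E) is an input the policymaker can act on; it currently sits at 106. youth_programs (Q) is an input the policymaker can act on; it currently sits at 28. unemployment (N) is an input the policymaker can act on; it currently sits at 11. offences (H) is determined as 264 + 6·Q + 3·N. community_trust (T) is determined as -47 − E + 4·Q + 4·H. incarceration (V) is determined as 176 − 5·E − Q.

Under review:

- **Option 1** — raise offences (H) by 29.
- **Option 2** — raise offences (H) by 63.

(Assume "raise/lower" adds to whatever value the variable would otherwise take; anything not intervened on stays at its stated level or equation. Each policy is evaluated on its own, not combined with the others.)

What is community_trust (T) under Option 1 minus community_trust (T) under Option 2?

-136

Option 1 (H + 29):
  E = 106
  Q = 28
  N = 11
  H = 264 + 6·28 + 3·11 (+29 from intervention) = 494
  T = -47 − 106 + 4·28 + 4·494 = 1935
Option 2 (H + 63):
  E = 106
  Q = 28
  N = 11
  H = 264 + 6·28 + 3·11 (+63 from intervention) = 528
  T = -47 − 106 + 4·28 + 4·528 = 2071
T: 1935 − 2071 = -136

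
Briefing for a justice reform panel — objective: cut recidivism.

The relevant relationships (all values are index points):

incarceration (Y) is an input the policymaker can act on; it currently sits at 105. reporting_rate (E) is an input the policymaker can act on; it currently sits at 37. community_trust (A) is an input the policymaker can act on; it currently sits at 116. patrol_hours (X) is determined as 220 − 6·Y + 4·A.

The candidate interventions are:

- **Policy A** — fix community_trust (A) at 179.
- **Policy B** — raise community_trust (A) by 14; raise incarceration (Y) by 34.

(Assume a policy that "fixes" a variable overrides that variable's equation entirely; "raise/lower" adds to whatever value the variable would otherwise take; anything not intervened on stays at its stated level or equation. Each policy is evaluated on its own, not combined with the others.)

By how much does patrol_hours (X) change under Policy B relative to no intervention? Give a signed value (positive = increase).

Baseline:
  Y = 105
  A = 116
  X = 220 − 6·105 + 4·116 = 54
Policy B (A + 14, Y + 34):
  Y = 105 + 34 = 139
  A = 116 + 14 = 130
  X = 220 − 6·139 + 4·130 = -94
Change in X: -94 − 54 = -148

-148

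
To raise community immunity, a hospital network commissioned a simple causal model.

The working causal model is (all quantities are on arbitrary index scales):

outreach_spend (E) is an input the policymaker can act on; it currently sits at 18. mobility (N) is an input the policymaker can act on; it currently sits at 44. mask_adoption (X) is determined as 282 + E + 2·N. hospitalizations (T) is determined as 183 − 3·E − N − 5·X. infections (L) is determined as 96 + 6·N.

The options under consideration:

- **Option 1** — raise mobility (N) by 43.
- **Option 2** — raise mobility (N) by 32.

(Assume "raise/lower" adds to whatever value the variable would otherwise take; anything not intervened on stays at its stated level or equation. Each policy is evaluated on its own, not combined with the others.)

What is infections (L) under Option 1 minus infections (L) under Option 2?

66

Option 1 (N + 43):
  N = 44 + 43 = 87
  L = 96 + 6·87 = 618
Option 2 (N + 32):
  N = 44 + 32 = 76
  L = 96 + 6·76 = 552
L: 618 − 552 = 66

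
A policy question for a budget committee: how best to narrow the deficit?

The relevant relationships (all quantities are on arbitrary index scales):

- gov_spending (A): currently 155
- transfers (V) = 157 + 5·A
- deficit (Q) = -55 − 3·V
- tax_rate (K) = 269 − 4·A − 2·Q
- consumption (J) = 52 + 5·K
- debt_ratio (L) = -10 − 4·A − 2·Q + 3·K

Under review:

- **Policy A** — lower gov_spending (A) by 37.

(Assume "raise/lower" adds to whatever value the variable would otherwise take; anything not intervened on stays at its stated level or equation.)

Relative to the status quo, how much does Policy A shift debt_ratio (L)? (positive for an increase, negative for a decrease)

-3848

Baseline:
  A = 155
  V = 157 + 5·155 = 932
  Q = -55 − 3·932 = -2851
  K = 269 − 4·155 − 2·(-2851) = 5351
  L = -10 − 4·155 − 2·(-2851) + 3·5351 = 21125
Policy A (A − 37):
  A = 155 − 37 = 118
  V = 157 + 5·118 = 747
  Q = -55 − 3·747 = -2296
  K = 269 − 4·118 − 2·(-2296) = 4389
  L = -10 − 4·118 − 2·(-2296) + 3·4389 = 17277
Change in L: 17277 − 21125 = -3848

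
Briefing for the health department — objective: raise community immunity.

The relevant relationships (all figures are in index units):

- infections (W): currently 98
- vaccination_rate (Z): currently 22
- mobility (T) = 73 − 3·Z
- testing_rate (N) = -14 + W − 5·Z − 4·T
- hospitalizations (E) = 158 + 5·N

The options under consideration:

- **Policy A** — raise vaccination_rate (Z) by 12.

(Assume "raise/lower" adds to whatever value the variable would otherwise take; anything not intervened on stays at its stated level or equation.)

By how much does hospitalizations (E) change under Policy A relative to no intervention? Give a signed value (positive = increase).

Baseline:
  W = 98
  Z = 22
  T = 73 − 3·22 = 7
  N = -14 + 98 − 5·22 − 4·7 = -54
  E = 158 + 5·(-54) = -112
Policy A (Z + 12):
  W = 98
  Z = 22 + 12 = 34
  T = 73 − 3·34 = -29
  N = -14 + 98 − 5·34 − 4·(-29) = 30
  E = 158 + 5·30 = 308
Change in E: 308 − (-112) = 420

420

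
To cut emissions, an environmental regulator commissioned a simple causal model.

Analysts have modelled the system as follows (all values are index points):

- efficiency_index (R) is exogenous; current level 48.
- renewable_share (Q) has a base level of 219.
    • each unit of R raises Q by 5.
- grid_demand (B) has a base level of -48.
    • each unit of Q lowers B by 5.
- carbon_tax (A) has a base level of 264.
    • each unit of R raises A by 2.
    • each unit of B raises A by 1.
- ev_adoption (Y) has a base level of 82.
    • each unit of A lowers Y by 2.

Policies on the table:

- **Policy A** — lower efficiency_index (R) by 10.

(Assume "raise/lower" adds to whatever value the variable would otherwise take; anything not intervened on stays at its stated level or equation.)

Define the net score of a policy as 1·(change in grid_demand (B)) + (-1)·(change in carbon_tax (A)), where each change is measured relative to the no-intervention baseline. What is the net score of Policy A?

Baseline:
  R = 48
  Q = 219 + 5·48 = 459
  B = -48 − 5·459 = -2343
  A = 264 + 2·48 + (-2343) = -1983
Policy A (R − 10):
  R = 48 − 10 = 38
  Q = 219 + 5·38 = 409
  B = -48 − 5·409 = -2093
  A = 264 + 2·38 + (-2093) = -1753
ΔB = -2093 − (-2343) = 250; ΔA = -1753 − (-1983) = 230
Score = 1·250 + (-1)·230 = 20

20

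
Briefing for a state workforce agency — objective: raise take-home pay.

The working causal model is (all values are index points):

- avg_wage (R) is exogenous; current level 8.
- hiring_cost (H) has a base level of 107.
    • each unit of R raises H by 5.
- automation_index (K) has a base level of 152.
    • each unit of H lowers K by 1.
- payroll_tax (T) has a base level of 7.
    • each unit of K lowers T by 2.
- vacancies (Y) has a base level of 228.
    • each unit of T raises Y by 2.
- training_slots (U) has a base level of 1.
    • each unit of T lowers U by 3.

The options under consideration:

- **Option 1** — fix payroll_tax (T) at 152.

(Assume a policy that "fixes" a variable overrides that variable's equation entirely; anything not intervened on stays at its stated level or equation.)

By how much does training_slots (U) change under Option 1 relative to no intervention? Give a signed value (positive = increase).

-465

Baseline:
  R = 8
  H = 107 + 5·8 = 147
  K = 152 − 147 = 5
  T = 7 − 2·5 = -3
  U = 1 − 3·(-3) = 10
Option 1 (T := 152):
  R = 8
  H = 107 + 5·8 = 147
  K = 152 − 147 = 5
  T = 152
  U = 1 − 3·152 = -455
Change in U: -455 − 10 = -465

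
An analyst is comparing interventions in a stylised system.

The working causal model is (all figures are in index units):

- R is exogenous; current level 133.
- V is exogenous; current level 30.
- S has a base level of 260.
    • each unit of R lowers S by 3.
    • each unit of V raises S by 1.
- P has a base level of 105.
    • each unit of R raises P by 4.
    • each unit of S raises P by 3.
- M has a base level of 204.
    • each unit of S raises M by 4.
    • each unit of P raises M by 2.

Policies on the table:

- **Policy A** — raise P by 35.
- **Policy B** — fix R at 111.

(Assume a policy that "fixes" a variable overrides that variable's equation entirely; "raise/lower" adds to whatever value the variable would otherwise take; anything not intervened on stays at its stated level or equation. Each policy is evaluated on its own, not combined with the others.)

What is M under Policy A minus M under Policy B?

Policy A (P + 35):
  R = 133
  V = 30
  S = 260 − 3·133 + 30 = -109
  P = 105 + 4·133 + 3·(-109) (+35 from intervention) = 345
  M = 204 + 4·(-109) + 2·345 = 458
Policy B (R := 111):
  R = 111
  V = 30
  S = 260 − 3·111 + 30 = -43
  P = 105 + 4·111 + 3·(-43) = 420
  M = 204 + 4·(-43) + 2·420 = 872
M: 458 − 872 = -414

-414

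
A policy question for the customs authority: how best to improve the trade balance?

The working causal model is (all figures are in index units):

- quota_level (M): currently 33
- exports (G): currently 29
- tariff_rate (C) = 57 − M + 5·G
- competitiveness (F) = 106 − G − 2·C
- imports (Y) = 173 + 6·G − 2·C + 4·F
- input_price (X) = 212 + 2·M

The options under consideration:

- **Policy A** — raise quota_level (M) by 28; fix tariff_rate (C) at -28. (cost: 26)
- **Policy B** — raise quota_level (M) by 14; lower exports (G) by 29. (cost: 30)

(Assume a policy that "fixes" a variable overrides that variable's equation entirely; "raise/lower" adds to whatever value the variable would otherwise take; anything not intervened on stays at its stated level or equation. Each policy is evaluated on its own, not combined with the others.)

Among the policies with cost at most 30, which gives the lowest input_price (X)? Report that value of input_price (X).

Policy A (M + 28, C := -28):
  M = 33 + 28 = 61
  X = 212 + 2·61 = 334
Policy B (M + 14, G − 29):
  M = 33 + 14 = 47
  X = 212 + 2·47 = 306
Comparing — Policy A: X=334, Policy B: X=306. Lowest is 306 (Policy B).

306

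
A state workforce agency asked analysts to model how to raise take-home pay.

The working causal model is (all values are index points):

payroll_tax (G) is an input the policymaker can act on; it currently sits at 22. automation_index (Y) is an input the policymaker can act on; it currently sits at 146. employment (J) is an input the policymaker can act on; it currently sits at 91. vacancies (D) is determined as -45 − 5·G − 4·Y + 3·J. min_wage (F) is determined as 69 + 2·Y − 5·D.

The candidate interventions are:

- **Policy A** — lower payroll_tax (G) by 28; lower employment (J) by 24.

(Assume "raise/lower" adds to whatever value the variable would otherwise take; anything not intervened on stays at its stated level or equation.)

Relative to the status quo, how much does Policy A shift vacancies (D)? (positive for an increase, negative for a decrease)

Baseline:
  G = 22
  Y = 146
  J = 91
  D = -45 − 5·22 − 4·146 + 3·91 = -466
Policy A (G − 28, J − 24):
  G = 22 − 28 = -6
  Y = 146
  J = 91 − 24 = 67
  D = -45 − 5·(-6) − 4·146 + 3·67 = -398
Change in D: -398 − (-466) = 68

68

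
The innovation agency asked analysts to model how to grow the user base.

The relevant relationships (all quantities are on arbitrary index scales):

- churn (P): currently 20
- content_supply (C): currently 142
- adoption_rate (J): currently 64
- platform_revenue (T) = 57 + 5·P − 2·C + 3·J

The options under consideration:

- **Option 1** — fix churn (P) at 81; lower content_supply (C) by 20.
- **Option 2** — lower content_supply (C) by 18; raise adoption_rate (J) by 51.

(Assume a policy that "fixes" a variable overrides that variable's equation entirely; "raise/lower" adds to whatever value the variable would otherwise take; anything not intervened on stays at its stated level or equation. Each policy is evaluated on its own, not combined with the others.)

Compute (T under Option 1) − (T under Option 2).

Option 1 (P := 81, C − 20):
  P = 81
  C = 142 − 20 = 122
  J = 64
  T = 57 + 5·81 − 2·122 + 3·64 = 410
Option 2 (C − 18, J + 51):
  P = 20
  C = 142 − 18 = 124
  J = 64 + 51 = 115
  T = 57 + 5·20 − 2·124 + 3·115 = 254
T: 410 − 254 = 156

156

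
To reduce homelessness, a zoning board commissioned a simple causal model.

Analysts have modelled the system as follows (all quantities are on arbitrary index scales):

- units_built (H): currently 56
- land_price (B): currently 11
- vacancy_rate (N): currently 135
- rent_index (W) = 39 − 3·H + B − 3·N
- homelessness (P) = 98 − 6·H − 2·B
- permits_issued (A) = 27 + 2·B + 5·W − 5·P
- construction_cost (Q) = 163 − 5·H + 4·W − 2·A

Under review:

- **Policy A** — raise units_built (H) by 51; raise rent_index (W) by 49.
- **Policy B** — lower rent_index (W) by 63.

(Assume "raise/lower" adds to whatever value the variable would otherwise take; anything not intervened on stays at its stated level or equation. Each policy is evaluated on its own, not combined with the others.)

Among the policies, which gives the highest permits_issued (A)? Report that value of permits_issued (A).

Policy A (H + 51, W + 49):
  H = 56 + 51 = 107
  B = 11
  N = 135
  W = 39 − 3·107 + 11 − 3·135 (+49 from intervention) = -627
  P = 98 − 6·107 − 2·11 = -566
  A = 27 + 2·11 + 5·(-627) − 5·(-566) = -256
Policy B (W − 63):
  H = 56
  B = 11
  N = 135
  W = 39 − 3·56 + 11 − 3·135 (−63 from intervention) = -586
  P = 98 − 6·56 − 2·11 = -260
  A = 27 + 2·11 + 5·(-586) − 5·(-260) = -1581
Comparing — Policy A: A=-256, Policy B: A=-1581. Highest is -256 (Policy A).

-256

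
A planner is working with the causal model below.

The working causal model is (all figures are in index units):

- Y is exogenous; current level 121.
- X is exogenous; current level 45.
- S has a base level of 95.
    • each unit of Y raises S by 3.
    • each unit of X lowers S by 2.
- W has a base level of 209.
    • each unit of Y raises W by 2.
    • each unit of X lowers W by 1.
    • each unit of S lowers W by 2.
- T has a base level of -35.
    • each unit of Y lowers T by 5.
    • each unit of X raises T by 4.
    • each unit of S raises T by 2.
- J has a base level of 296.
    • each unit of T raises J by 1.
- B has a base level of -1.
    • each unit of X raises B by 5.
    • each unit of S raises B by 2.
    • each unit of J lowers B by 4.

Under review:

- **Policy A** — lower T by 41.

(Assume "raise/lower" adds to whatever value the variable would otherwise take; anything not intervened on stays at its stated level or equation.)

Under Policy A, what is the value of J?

Policy A (T − 41):
  Y = 121
  X = 45
  S = 95 + 3·121 − 2·45 = 368
  T = -35 − 5·121 + 4·45 + 2·368 (−41 from intervention) = 235
  J = 296 + 235 = 531

531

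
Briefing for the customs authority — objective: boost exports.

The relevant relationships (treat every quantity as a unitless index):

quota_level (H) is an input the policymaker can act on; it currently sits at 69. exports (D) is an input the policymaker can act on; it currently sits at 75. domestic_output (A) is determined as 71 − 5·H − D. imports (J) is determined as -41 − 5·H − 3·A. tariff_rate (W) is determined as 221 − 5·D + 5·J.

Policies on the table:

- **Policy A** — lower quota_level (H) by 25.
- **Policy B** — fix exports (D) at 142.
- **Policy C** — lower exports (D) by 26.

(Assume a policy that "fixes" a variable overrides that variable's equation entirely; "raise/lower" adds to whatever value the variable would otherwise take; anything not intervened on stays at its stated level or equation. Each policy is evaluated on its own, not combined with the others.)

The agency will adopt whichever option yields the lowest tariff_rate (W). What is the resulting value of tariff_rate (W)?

Policy A (H − 25):
  H = 69 − 25 = 44
  D = 75
  A = 71 − 5·44 − 75 = -224
  J = -41 − 5·44 − 3·(-224) = 411
  W = 221 − 5·75 + 5·411 = 1901
Policy B (D := 142):
  H = 69
  D = 142
  A = 71 − 5·69 − 142 = -416
  J = -41 − 5·69 − 3·(-416) = 862
  W = 221 − 5·142 + 5·862 = 3821
Policy C (D − 26):
  H = 69
  D = 75 − 26 = 49
  A = 71 − 5·69 − 49 = -323
  J = -41 − 5·69 − 3·(-323) = 583
  W = 221 − 5·49 + 5·583 = 2891
Comparing — Policy A: W=1901, Policy B: W=3821, Policy C: W=2891. Lowest is 1901 (Policy A).

1901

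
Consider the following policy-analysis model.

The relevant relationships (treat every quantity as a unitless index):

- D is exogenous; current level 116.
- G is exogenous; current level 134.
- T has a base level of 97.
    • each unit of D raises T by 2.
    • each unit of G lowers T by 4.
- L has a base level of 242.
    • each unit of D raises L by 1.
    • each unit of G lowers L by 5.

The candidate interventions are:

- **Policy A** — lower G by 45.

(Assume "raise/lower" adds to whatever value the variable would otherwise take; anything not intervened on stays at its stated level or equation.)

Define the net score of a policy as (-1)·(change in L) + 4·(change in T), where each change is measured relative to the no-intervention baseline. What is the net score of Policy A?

Baseline:
  D = 116
  G = 134
  T = 97 + 2·116 − 4·134 = -207
  L = 242 + 116 − 5·134 = -312
Policy A (G − 45):
  D = 116
  G = 134 − 45 = 89
  T = 97 + 2·116 − 4·89 = -27
  L = 242 + 116 − 5·89 = -87
ΔL = -87 − (-312) = 225; ΔT = -27 − (-207) = 180
Score = (-1)·225 + 4·180 = 495

495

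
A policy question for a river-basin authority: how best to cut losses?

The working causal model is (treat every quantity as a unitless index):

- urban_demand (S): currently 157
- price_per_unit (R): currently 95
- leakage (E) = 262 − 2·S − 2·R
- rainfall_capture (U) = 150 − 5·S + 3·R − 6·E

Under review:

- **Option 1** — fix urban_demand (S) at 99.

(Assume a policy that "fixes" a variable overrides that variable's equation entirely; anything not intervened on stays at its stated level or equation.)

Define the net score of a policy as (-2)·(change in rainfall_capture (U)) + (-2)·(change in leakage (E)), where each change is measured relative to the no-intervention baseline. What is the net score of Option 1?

580

Baseline:
  S = 157
  R = 95
  E = 262 − 2·157 − 2·95 = -242
  U = 150 − 5·157 + 3·95 − 6·(-242) = 1102
Option 1 (S := 99):
  S = 99
  R = 95
  E = 262 − 2·99 − 2·95 = -126
  U = 150 − 5·99 + 3·95 − 6·(-126) = 696
ΔU = 696 − 1102 = -406; ΔE = -126 − (-242) = 116
Score = (-2)·(-406) + (-2)·116 = 580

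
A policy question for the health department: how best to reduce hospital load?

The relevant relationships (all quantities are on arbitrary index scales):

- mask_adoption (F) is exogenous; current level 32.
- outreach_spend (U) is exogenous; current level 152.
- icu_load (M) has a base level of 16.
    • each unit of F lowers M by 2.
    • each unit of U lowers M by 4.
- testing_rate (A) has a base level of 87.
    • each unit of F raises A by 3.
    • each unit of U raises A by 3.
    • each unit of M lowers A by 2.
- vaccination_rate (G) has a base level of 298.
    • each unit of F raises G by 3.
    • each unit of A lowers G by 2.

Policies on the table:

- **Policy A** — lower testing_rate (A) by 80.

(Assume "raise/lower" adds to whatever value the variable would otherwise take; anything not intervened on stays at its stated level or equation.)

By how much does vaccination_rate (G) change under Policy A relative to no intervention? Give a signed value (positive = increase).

160

Baseline:
  F = 32
  U = 152
  M = 16 − 2·32 − 4·152 = -656
  A = 87 + 3·32 + 3·152 − 2·(-656) = 1951
  G = 298 + 3·32 − 2·1951 = -3508
Policy A (A − 80):
  F = 32
  U = 152
  M = 16 − 2·32 − 4·152 = -656
  A = 87 + 3·32 + 3·152 − 2·(-656) (−80 from intervention) = 1871
  G = 298 + 3·32 − 2·1871 = -3348
Change in G: -3348 − (-3508) = 160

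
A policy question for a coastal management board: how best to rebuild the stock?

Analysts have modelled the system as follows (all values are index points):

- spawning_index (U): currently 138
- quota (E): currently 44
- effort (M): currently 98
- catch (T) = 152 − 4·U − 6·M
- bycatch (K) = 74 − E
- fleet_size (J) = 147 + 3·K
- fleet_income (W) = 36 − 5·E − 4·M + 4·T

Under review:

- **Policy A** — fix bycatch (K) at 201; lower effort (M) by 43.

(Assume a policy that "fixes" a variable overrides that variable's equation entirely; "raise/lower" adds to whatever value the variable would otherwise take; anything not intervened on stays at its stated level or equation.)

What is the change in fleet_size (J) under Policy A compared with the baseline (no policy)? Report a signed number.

Baseline:
  E = 44
  K = 74 − 44 = 30
  J = 147 + 3·30 = 237
Policy A (K := 201, M − 43):
  E = 44
  K = 201
  J = 147 + 3·201 = 750
Change in J: 750 − 237 = 513

513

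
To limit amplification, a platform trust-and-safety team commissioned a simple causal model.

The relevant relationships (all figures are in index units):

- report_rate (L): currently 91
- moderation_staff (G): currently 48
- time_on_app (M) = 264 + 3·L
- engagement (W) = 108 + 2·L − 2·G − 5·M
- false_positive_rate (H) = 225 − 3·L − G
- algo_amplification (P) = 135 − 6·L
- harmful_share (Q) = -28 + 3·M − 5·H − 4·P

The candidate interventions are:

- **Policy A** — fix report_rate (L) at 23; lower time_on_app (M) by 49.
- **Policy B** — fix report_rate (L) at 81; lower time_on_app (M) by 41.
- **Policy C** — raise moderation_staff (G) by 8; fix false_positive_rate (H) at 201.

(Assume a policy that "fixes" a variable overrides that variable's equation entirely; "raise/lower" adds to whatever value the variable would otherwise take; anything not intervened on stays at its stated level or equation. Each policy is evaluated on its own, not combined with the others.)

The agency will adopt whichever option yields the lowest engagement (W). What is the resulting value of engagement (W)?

Policy A (L := 23, M − 49):
  L = 23
  G = 48
  M = 264 + 3·23 (−49 from intervention) = 284
  W = 108 + 2·23 − 2·48 − 5·284 = -1362
Policy B (L := 81, M − 41):
  L = 81
  G = 48
  M = 264 + 3·81 (−41 from intervention) = 466
  W = 108 + 2·81 − 2·48 − 5·466 = -2156
Policy C (G + 8, H := 201):
  L = 91
  G = 48 + 8 = 56
  M = 264 + 3·91 = 537
  W = 108 + 2·91 − 2·56 − 5·537 = -2507
Comparing — Policy A: W=-1362, Policy B: W=-2156, Policy C: W=-2507. Lowest is -2507 (Policy C).

-2507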